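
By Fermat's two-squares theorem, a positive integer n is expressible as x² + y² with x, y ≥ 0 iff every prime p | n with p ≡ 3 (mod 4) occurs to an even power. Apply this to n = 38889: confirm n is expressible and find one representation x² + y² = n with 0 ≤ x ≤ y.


Step 1: Factor n = 38889 = 3^2 · 29 · 149.
Step 2: Check the mod-4 condition on each prime factor: 3 ≡ 3 (mod 4), exponent 2 (must be even); 29 ≡ 1 (mod 4), exponent 1; 149 ≡ 1 (mod 4), exponent 1.
All primes ≡ 3 (mod 4) appear to even exponent (or don't appear), so by the two-squares theorem n IS expressible as a sum of two squares.
Step 3: Build a representation. Group n = k² · m with k = 3 and m = 29 · 149 = 4321 (a product of primes ≡ 1 (mod 4)); a representation of m scales to one of n via (k·x)² + (k·y)² = k²(x² + y²). Each prime p ≡ 1 (mod 4) is itself a sum of two squares; find a² by testing p − a² for a perfect square:
  29: 29 − 1² = 28, 29 − 2² = 25 = 5² ⇒ 29 = 2² + 5².
  149: 149 − 1² = 148, 149 − 2² = 145, 149 − 3² = 140, 149 − 4² = 133, 149 − 5² = 124, 149 − 6² = 113, 149 − 7² = 100 = 10² ⇒ 149 = 7² + 10².
  Combine using the Brahmagupta–Fibonacci identity (a² + b²)(c² + d²) = (ac − bd)² + (ad + bc)² = (ac + bd)² + (ad − bc)²:
  29 · 149 = 4321: from (2² + 5²)(7² + 10²), take (2·7 − 5·10, 2·10 + 5·7) = (14 − 50, 20 + 35) = (-36, 55); dropping signs (only squares matter) gives (36, 55); check 36² + 55² = 1296 + 3025 = 4321 ✓.
  Scale by k = 3: (3·36, 3·55) = (108, 165).
Step 4: Order so x ≤ y and verify: 108² + 165² = 11664 + 27225 = 38889 = n. ✓

n = 38889 = 108² + 165² (one valid representation with x ≤ y).


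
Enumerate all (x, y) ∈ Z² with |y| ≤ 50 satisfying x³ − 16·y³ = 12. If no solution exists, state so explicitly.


The equation is x³ - 16y³ = 12. For fixed y, x³ = 16·y³ + 12, so a solution requires the RHS to be a perfect cube.
Strategy: iterate y from -50 to 50, compute RHS = 16·y³ + 12, and check whether it is a (positive or negative) perfect cube.
Check small values of y:
  y = 0: RHS = 12 is not a perfect cube.
  y = 1: RHS = 28 is not a perfect cube.
  y = -1: RHS = -4 is not a perfect cube.
  y = 2: RHS = 140 is not a perfect cube.
  y = -2: RHS = -116 is not a perfect cube.
  y = 3: RHS = 444 is not a perfect cube.
  y = -3: RHS = -420 is not a perfect cube.
Continuing the search up to |y| = 50 finds no solutions either.
No (x, y) in the scanned range satisfies the equation.

No integer solutions with |y| ≤ 50.


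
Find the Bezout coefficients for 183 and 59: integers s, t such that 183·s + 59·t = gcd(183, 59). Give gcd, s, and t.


Euclidean algorithm on (183, 59) — divide until remainder is 0:
  183 = 3 · 59 + 6
  59 = 9 · 6 + 5
  6 = 1 · 5 + 1
  5 = 5 · 1 + 0
gcd(183, 59) = 1.
Track Bezout coefficients alongside the remainders: start with r₀ = 183 = a·1 + b·0 (s = 1, t = 0) and r₁ = 59 = a·0 + b·1 (s = 0, t = 1); each new remainder r_{k+1} = r_{k-1} − q_k·r_k inherits s_{k+1} = s_{k-1} − q_k·s_k, t_{k+1} = t_{k-1} − q_k·t_k, so r_k = a·s_k + b·t_k at every step:
  q = 3: r = 6, s = 1 − 3·0 = 1, t = 0 − 3·1 = -3  (check: 183·1 + 59·(-3) = 6)
  q = 9: r = 5, s = 0 − 9·1 = -9, t = 1 − 9·(-3) = 28  (check: 183·(-9) + 59·28 = 5)
  q = 1: r = 1, s = 1 − 1·(-9) = 10, t = -3 − 1·28 = -31  (check: 183·10 + 59·(-31) = 1)
The row with r = 1 (the gcd) gives the Bezout coefficients s = 10, t = -31.
Result: 183 · (10) + 59 · (-31) = 1.

gcd(183, 59) = 1; s = 10, t = -31 (check: 183·10 + 59·(-31) = 1).


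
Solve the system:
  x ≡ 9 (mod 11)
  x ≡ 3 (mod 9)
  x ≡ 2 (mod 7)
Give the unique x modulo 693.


Moduli 11, 9, 7 are pairwise coprime; by CRT there is a unique solution modulo M = 11 · 9 · 7 = 693.
Solve pairwise, accumulating the modulus:
  Start with x ≡ 9 (mod 11).
  Combine with x ≡ 3 (mod 9): since gcd(11, 9) = 1, we get a unique residue mod 99.
    Write x = 9 + 11·t and substitute into x ≡ 3 (mod 9): 11·t ≡ 3 − 9 = -6 (mod 9).
    Reduce coefficients mod 9: 2·t ≡ 3 (mod 9).
    The inverse of 2 mod 9 is 5 (since 2·5 = 10 = 1·9 + 1), so t ≡ 5·3 = 15 ≡ 6 (mod 9).
    Then x = 9 + 11·6 = 75, valid modulo lcm(11, 9) = 99: x ≡ 75 (mod 99).
  Combine with x ≡ 2 (mod 7): since gcd(99, 7) = 1, we get a unique residue mod 693.
    Write x = 75 + 99·t and substitute into x ≡ 2 (mod 7): 99·t ≡ 2 − 75 = -73 (mod 7).
    Reduce coefficients mod 7: 1·t ≡ 4 (mod 7).
    So t ≡ 4 (mod 7).
    Then x = 75 + 99·4 = 471, valid modulo lcm(99, 7) = 693: x ≡ 471 (mod 693).
Verify: 471 mod 11 = 9 ✓, 471 mod 9 = 3 ✓, 471 mod 7 = 2 ✓.

x ≡ 471 (mod 693).


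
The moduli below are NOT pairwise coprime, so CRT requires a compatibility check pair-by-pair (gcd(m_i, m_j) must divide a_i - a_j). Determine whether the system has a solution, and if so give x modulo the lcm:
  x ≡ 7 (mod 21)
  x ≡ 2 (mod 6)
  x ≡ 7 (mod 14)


Moduli 21, 6, 14 are not pairwise coprime, so CRT works modulo lcm(m_i) when all pairwise compatibility conditions hold.
Pairwise compatibility: gcd(m_i, m_j) must divide a_i - a_j for every pair.
Merge one congruence at a time:
  Start: x ≡ 7 (mod 21).
  Combine with x ≡ 2 (mod 6): gcd(21, 6) = 3, and 2 - 7 = -5 is NOT divisible by 3.
    ⇒ system is inconsistent (no integer solution).

No solution (the system is inconsistent).


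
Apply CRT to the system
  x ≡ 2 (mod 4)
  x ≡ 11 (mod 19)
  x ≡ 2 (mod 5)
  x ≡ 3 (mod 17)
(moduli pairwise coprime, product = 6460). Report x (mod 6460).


Product of moduli M = 4 · 19 · 5 · 17 = 6460.
Merge one congruence at a time:
  Start: x ≡ 2 (mod 4).
  Combine with x ≡ 11 (mod 19); new modulus lcm = 76.
    Write x = 2 + 4·t and substitute into x ≡ 11 (mod 19): 4·t ≡ 11 − 2 = 9 (mod 19).
    The inverse of 4 mod 19 is 5 (since 4·5 = 20 = 1·19 + 1), so t ≡ 5·9 = 45 ≡ 7 (mod 19).
    Then x = 2 + 4·7 = 30, valid modulo lcm(4, 19) = 76: x ≡ 30 (mod 76).
  Combine with x ≡ 2 (mod 5); new modulus lcm = 380.
    Write x = 30 + 76·t and substitute into x ≡ 2 (mod 5): 76·t ≡ 2 − 30 = -28 (mod 5).
    Reduce coefficients mod 5: 1·t ≡ 2 (mod 5).
    So t ≡ 2 (mod 5).
    Then x = 30 + 76·2 = 182, valid modulo lcm(76, 5) = 380: x ≡ 182 (mod 380).
  Combine with x ≡ 3 (mod 17); new modulus lcm = 6460.
    Write x = 182 + 380·t and substitute into x ≡ 3 (mod 17): 380·t ≡ 3 − 182 = -179 (mod 17).
    Reduce coefficients mod 17: 6·t ≡ 8 (mod 17).
    The inverse of 6 mod 17 is 3 (since 6·3 = 18 = 1·17 + 1), so t ≡ 3·8 = 24 ≡ 7 (mod 17).
    Then x = 182 + 380·7 = 2842, valid modulo lcm(380, 17) = 6460: x ≡ 2842 (mod 6460).
Verify against each original: 2842 mod 4 = 2, 2842 mod 19 = 11, 2842 mod 5 = 2, 2842 mod 17 = 3.

x ≡ 2842 (mod 6460).


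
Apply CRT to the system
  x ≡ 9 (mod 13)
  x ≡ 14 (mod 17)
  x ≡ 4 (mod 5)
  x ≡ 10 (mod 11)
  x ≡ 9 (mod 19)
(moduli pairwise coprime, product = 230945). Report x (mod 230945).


Product of moduli M = 13 · 17 · 5 · 11 · 19 = 230945.
Merge one congruence at a time:
  Start: x ≡ 9 (mod 13).
  Combine with x ≡ 14 (mod 17); new modulus lcm = 221.
    Write x = 9 + 13·t and substitute into x ≡ 14 (mod 17): 13·t ≡ 14 − 9 = 5 (mod 17).
    The inverse of 13 mod 17 is 4 (since 13·4 = 52 = 3·17 + 1), so t ≡ 4·5 = 20 ≡ 3 (mod 17).
    Then x = 9 + 13·3 = 48, valid modulo lcm(13, 17) = 221: x ≡ 48 (mod 221).
  Combine with x ≡ 4 (mod 5); new modulus lcm = 1105.
    Write x = 48 + 221·t and substitute into x ≡ 4 (mod 5): 221·t ≡ 4 − 48 = -44 (mod 5).
    Reduce coefficients mod 5: 1·t ≡ 1 (mod 5).
    So t ≡ 1 (mod 5).
    Then x = 48 + 221·1 = 269, valid modulo lcm(221, 5) = 1105: x ≡ 269 (mod 1105).
  Combine with x ≡ 10 (mod 11); new modulus lcm = 12155.
    Write x = 269 + 1105·t and substitute into x ≡ 10 (mod 11): 1105·t ≡ 10 − 269 = -259 (mod 11).
    Reduce coefficients mod 11: 5·t ≡ 5 (mod 11).
    The inverse of 5 mod 11 is 9 (since 5·9 = 45 = 4·11 + 1), so t ≡ 9·5 = 45 ≡ 1 (mod 11).
    Then x = 269 + 1105·1 = 1374, valid modulo lcm(1105, 11) = 12155: x ≡ 1374 (mod 12155).
  Combine with x ≡ 9 (mod 19); new modulus lcm = 230945.
    Write x = 1374 + 12155·t and substitute into x ≡ 9 (mod 19): 12155·t ≡ 9 − 1374 = -1365 (mod 19).
    Reduce coefficients mod 19: 14·t ≡ 3 (mod 19).
    The inverse of 14 mod 19 is 15 (since 14·15 = 210 = 11·19 + 1), so t ≡ 15·3 = 45 ≡ 7 (mod 19).
    Then x = 1374 + 12155·7 = 86459, valid modulo lcm(12155, 19) = 230945: x ≡ 86459 (mod 230945).
Verify against each original: 86459 mod 13 = 9, 86459 mod 17 = 14, 86459 mod 5 = 4, 86459 mod 11 = 10, 86459 mod 19 = 9.

x ≡ 86459 (mod 230945).


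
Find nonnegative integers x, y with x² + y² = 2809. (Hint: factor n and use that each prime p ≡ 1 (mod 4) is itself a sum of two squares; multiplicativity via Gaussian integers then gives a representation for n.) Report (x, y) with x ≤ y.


Step 1: Factor n = 2809 = 53^2.
Step 2: Check the mod-4 condition on each prime factor: 53 ≡ 1 (mod 4), exponent 2.
All primes ≡ 3 (mod 4) appear to even exponent (or don't appear), so by the two-squares theorem n IS expressible as a sum of two squares.
Step 3: Build a representation. Here n = 53 · 53 is a product of primes ≡ 1 (mod 4). Each prime p ≡ 1 (mod 4) is itself a sum of two squares; find a² by testing p − a² for a perfect square:
  53: 53 − 1² = 52, 53 − 2² = 49 = 7² ⇒ 53 = 2² + 7².
  Combine using the Brahmagupta–Fibonacci identity (a² + b²)(c² + d²) = (ac − bd)² + (ad + bc)² = (ac + bd)² + (ad − bc)²:
  53 · 53 = 2809: from (2² + 7²)(2² + 7²), take (2·2 − 7·7, 2·7 + 7·2) = (4 − 49, 14 + 14) = (-45, 28); dropping signs (only squares matter) gives (45, 28); check 45² + 28² = 2025 + 784 = 2809 ✓.
Step 4: Order so x ≤ y and verify: 28² + 45² = 784 + 2025 = 2809 = n. ✓

n = 2809 = 28² + 45² (one valid representation with x ≤ y).


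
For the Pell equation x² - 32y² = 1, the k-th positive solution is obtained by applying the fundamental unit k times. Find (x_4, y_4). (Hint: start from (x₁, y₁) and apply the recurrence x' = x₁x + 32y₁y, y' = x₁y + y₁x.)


Step 1: Find the fundamental solution (x₁, y₁) of x² - 32y² = 1.
  Expand √32 as a continued fraction. a₀ = ⌊√32⌋ = 5; iterate m_{k+1} = d_k·a_k − m_k, d_{k+1} = (32 − m_{k+1}²)/d_k, a_{k+1} = ⌊(a₀ + m_{k+1})/d_{k+1}⌋ (starting m₀ = 0, d₀ = 1), with convergents p_k = a_k·p_{k-1} + p_{k-2}, q_k = a_k·q_{k-1} + q_{k-2} (p₋₁ = 1, q₋₁ = 0):
  k = 0: a₀ = 5; p₀/q₀ = 5/1; p₀² − 32·q₀² = 25 − 32 = -7.
  k = 1: m = 5, d = 7, a = ⌊(5 + 5)/7⌋ = 1; p/q = (1·5 + 1)/(1·1 + 0) = 6/1; p² − 32·q² = 36 − 32 = 4.
  k = 2: m = 2, d = 4, a = ⌊(5 + 2)/4⌋ = 1; p/q = (1·6 + 5)/(1·1 + 1) = 11/2; p² − 32·q² = 121 − 128 = -7.
  k = 3: m = 2, d = 7, a = ⌊(5 + 2)/7⌋ = 1; p/q = (1·11 + 6)/(1·2 + 1) = 17/3; p² − 32·q² = 289 − 288 = 1.
  The first convergent with p² − 32·q² = 1 gives the fundamental solution (x₁, y₁) = (17, 3).
Step 2: Apply the recurrence (x_{n+1}, y_{n+1}) = (x₁x_n + 32y₁y_n, x₁y_n + y₁x_n) repeatedly.
  From (x_1, y_1) = (17, 3): x_2 = 17·17 + 32·3·3 = 577; y_2 = 17·3 + 3·17 = 102.
  From (x_2, y_2) = (577, 102): x_3 = 17·577 + 32·3·102 = 19601; y_3 = 17·102 + 3·577 = 3465.
  From (x_3, y_3) = (19601, 3465): x_4 = 17·19601 + 32·3·3465 = 665857; y_4 = 17·3465 + 3·19601 = 117708.
Step 3: Verify x_4² - 32·y_4² = 443365544449 - 443365544448 = 1 (should be 1). ✓

(x_1, y_1) = (17, 3); (x_4, y_4) = (665857, 117708).


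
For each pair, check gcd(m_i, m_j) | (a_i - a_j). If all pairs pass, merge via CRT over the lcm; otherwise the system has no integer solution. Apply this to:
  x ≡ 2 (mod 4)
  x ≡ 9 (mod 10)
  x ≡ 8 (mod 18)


Moduli 4, 10, 18 are not pairwise coprime, so CRT works modulo lcm(m_i) when all pairwise compatibility conditions hold.
Pairwise compatibility: gcd(m_i, m_j) must divide a_i - a_j for every pair.
Merge one congruence at a time:
  Start: x ≡ 2 (mod 4).
  Combine with x ≡ 9 (mod 10): gcd(4, 10) = 2, and 9 - 2 = 7 is NOT divisible by 2.
    ⇒ system is inconsistent (no integer solution).

No solution (the system is inconsistent).


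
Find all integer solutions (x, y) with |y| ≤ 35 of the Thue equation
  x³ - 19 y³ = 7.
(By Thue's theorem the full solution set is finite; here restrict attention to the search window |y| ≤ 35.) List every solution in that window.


The equation is x³ - 19y³ = 7. For fixed y, x³ = 19·y³ + 7, so a solution requires the RHS to be a perfect cube.
Strategy: iterate y from -35 to 35, compute RHS = 19·y³ + 7, and check whether it is a (positive or negative) perfect cube.
Check small values of y:
  y = 0: RHS = 7 is not a perfect cube.
  y = 1: RHS = 26 is not a perfect cube.
  y = -1: RHS = -12 is not a perfect cube.
  y = 2: RHS = 159 is not a perfect cube.
  y = -2: RHS = -145 is not a perfect cube.
  y = 3: RHS = 520 is not a perfect cube.
  y = -3: RHS = -506 is not a perfect cube.
Continuing the search up to |y| = 35 finds no solutions either.
No (x, y) in the scanned range satisfies the equation.

No integer solutions with |y| ≤ 35.


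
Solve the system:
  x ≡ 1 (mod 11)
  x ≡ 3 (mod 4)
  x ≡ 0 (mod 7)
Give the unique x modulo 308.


Moduli 11, 4, 7 are pairwise coprime; by CRT there is a unique solution modulo M = 11 · 4 · 7 = 308.
Solve pairwise, accumulating the modulus:
  Start with x ≡ 1 (mod 11).
  Combine with x ≡ 3 (mod 4): since gcd(11, 4) = 1, we get a unique residue mod 44.
    Write x = 1 + 11·t and substitute into x ≡ 3 (mod 4): 11·t ≡ 3 − 1 = 2 (mod 4).
    Reduce coefficients mod 4: 3·t ≡ 2 (mod 4).
    The inverse of 3 mod 4 is 3 (since 3·3 = 9 = 2·4 + 1), so t ≡ 3·2 = 6 ≡ 2 (mod 4).
    Then x = 1 + 11·2 = 23, valid modulo lcm(11, 4) = 44: x ≡ 23 (mod 44).
  Combine with x ≡ 0 (mod 7): since gcd(44, 7) = 1, we get a unique residue mod 308.
    Write x = 23 + 44·t and substitute into x ≡ 0 (mod 7): 44·t ≡ 0 − 23 = -23 (mod 7).
    Reduce coefficients mod 7: 2·t ≡ 5 (mod 7).
    The inverse of 2 mod 7 is 4 (since 2·4 = 8 = 1·7 + 1), so t ≡ 4·5 = 20 ≡ 6 (mod 7).
    Then x = 23 + 44·6 = 287, valid modulo lcm(44, 7) = 308: x ≡ 287 (mod 308).
Verify: 287 mod 11 = 1 ✓, 287 mod 4 = 3 ✓, 287 mod 7 = 0 ✓.

x ≡ 287 (mod 308).


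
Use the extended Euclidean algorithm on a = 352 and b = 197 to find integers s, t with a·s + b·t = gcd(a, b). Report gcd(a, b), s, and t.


Euclidean algorithm on (352, 197) — divide until remainder is 0:
  352 = 1 · 197 + 155
  197 = 1 · 155 + 42
  155 = 3 · 42 + 29
  42 = 1 · 29 + 13
  29 = 2 · 13 + 3
  13 = 4 · 3 + 1
  3 = 3 · 1 + 0
gcd(352, 197) = 1.
Track Bezout coefficients alongside the remainders: start with r₀ = 352 = a·1 + b·0 (s = 1, t = 0) and r₁ = 197 = a·0 + b·1 (s = 0, t = 1); each new remainder r_{k+1} = r_{k-1} − q_k·r_k inherits s_{k+1} = s_{k-1} − q_k·s_k, t_{k+1} = t_{k-1} − q_k·t_k, so r_k = a·s_k + b·t_k at every step:
  q = 1: r = 155, s = 1 − 1·0 = 1, t = 0 − 1·1 = -1  (check: 352·1 + 197·(-1) = 155)
  q = 1: r = 42, s = 0 − 1·1 = -1, t = 1 − 1·(-1) = 2  (check: 352·(-1) + 197·2 = 42)
  q = 3: r = 29, s = 1 − 3·(-1) = 4, t = -1 − 3·2 = -7  (check: 352·4 + 197·(-7) = 29)
  q = 1: r = 13, s = -1 − 1·4 = -5, t = 2 − 1·(-7) = 9  (check: 352·(-5) + 197·9 = 13)
  q = 2: r = 3, s = 4 − 2·(-5) = 14, t = -7 − 2·9 = -25  (check: 352·14 + 197·(-25) = 3)
  q = 4: r = 1, s = -5 − 4·14 = -61, t = 9 − 4·(-25) = 109  (check: 352·(-61) + 197·109 = 1)
The row with r = 1 (the gcd) gives the Bezout coefficients s = -61, t = 109.
Result: 352 · (-61) + 197 · (109) = 1.

gcd(352, 197) = 1; s = -61, t = 109 (check: 352·(-61) + 197·109 = 1).


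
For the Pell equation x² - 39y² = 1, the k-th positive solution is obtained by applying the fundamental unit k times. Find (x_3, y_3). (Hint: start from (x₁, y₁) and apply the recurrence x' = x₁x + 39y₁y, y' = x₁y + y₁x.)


Step 1: Find the fundamental solution (x₁, y₁) of x² - 39y² = 1.
  Expand √39 as a continued fraction. a₀ = ⌊√39⌋ = 6; iterate m_{k+1} = d_k·a_k − m_k, d_{k+1} = (39 − m_{k+1}²)/d_k, a_{k+1} = ⌊(a₀ + m_{k+1})/d_{k+1}⌋ (starting m₀ = 0, d₀ = 1), with convergents p_k = a_k·p_{k-1} + p_{k-2}, q_k = a_k·q_{k-1} + q_{k-2} (p₋₁ = 1, q₋₁ = 0):
  k = 0: a₀ = 6; p₀/q₀ = 6/1; p₀² − 39·q₀² = 36 − 39 = -3.
  k = 1: m = 6, d = 3, a = ⌊(6 + 6)/3⌋ = 4; p/q = (4·6 + 1)/(4·1 + 0) = 25/4; p² − 39·q² = 625 − 624 = 1.
  The first convergent with p² − 39·q² = 1 gives the fundamental solution (x₁, y₁) = (25, 4).
Step 2: Apply the recurrence (x_{n+1}, y_{n+1}) = (x₁x_n + 39y₁y_n, x₁y_n + y₁x_n) repeatedly.
  From (x_1, y_1) = (25, 4): x_2 = 25·25 + 39·4·4 = 1249; y_2 = 25·4 + 4·25 = 200.
  From (x_2, y_2) = (1249, 200): x_3 = 25·1249 + 39·4·200 = 62425; y_3 = 25·200 + 4·1249 = 9996.
Step 3: Verify x_3² - 39·y_3² = 3896880625 - 3896880624 = 1 (should be 1). ✓

(x_1, y_1) = (25, 4); (x_3, y_3) = (62425, 9996).


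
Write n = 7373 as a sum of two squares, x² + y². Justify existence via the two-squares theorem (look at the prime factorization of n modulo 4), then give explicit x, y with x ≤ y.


Step 1: Factor n = 7373 = 73 · 101.
Step 2: Check the mod-4 condition on each prime factor: 73 ≡ 1 (mod 4), exponent 1; 101 ≡ 1 (mod 4), exponent 1.
All primes ≡ 3 (mod 4) appear to even exponent (or don't appear), so by the two-squares theorem n IS expressible as a sum of two squares.
Step 3: Build a representation. Here n = 73 · 101 is a product of primes ≡ 1 (mod 4). Each prime p ≡ 1 (mod 4) is itself a sum of two squares; find a² by testing p − a² for a perfect square:
  73: 73 − 1² = 72, 73 − 2² = 69, 73 − 3² = 64 = 8² ⇒ 73 = 3² + 8².
  101: 101 − 1² = 100 = 10² ⇒ 101 = 1² + 10².
  Combine using the Brahmagupta–Fibonacci identity (a² + b²)(c² + d²) = (ac − bd)² + (ad + bc)² = (ac + bd)² + (ad − bc)²:
  73 · 101 = 7373: from (3² + 8²)(1² + 10²), take (3·1 − 8·10, 3·10 + 8·1) = (3 − 80, 30 + 8) = (-77, 38); dropping signs (only squares matter) gives (77, 38); check 77² + 38² = 5929 + 1444 = 7373 ✓.
Step 4: Order so x ≤ y and verify: 38² + 77² = 1444 + 5929 = 7373 = n. ✓

n = 7373 = 38² + 77² (one valid representation with x ≤ y).


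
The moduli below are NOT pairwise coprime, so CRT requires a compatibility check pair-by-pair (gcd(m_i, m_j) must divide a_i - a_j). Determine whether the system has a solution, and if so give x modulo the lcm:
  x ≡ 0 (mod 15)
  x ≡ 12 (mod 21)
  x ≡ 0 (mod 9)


Moduli 15, 21, 9 are not pairwise coprime, so CRT works modulo lcm(m_i) when all pairwise compatibility conditions hold.
Pairwise compatibility: gcd(m_i, m_j) must divide a_i - a_j for every pair.
Merge one congruence at a time:
  Start: x ≡ 0 (mod 15).
  Combine with x ≡ 12 (mod 21): gcd(15, 21) = 3; 12 - 0 = 12, which IS divisible by 3, so compatible.
    Write x = 0 + 15·t and substitute into x ≡ 12 (mod 21): 15·t ≡ 12 − 0 = 12 (mod 21).
    Divide the congruence (and modulus) by g = 3: 5·t ≡ 4 (mod 7).
    The inverse of 5 mod 7 is 3 (since 5·3 = 15 = 2·7 + 1), so t ≡ 3·4 = 12 ≡ 5 (mod 7).
    Then x = 0 + 15·5 = 75, valid modulo lcm(15, 21) = 105: x ≡ 75 (mod 105).
  Combine with x ≡ 0 (mod 9): gcd(105, 9) = 3; 0 - 75 = -75, which IS divisible by 3, so compatible.
    Write x = 75 + 105·t and substitute into x ≡ 0 (mod 9): 105·t ≡ 0 − 75 = -75 (mod 9).
    Divide the congruence (and modulus) by g = 3: 35·t ≡ -25 (mod 3).
    Reduce coefficients mod 3: 2·t ≡ 2 (mod 3).
    The inverse of 2 mod 3 is 2 (since 2·2 = 4 = 1·3 + 1), so t ≡ 2·2 = 4 ≡ 1 (mod 3).
    Then x = 75 + 105·1 = 180, valid modulo lcm(105, 9) = 315: x ≡ 180 (mod 315).
Verify: 180 mod 15 = 0, 180 mod 21 = 12, 180 mod 9 = 0.

x ≡ 180 (mod 315).


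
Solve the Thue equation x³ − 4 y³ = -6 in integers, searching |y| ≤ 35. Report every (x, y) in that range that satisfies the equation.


The equation is x³ - 4y³ = -6. For fixed y, x³ = 4·y³ − 6, so a solution requires the RHS to be a perfect cube.
Strategy: iterate y from -35 to 35, compute RHS = 4·y³ − 6, and check whether it is a (positive or negative) perfect cube.
Check small values of y:
  y = 0: RHS = -6 is not a perfect cube.
  y = 1: RHS = -2 is not a perfect cube.
  y = -1: RHS = -10 is not a perfect cube.
  y = 2: RHS = 26 is not a perfect cube.
  y = -2: RHS = -38 is not a perfect cube.
  y = 3: RHS = 102 is not a perfect cube.
  y = -3: RHS = -114 is not a perfect cube.
Continuing the search up to |y| = 35 finds no solutions either.
No (x, y) in the scanned range satisfies the equation.

No integer solutions with |y| ≤ 35.


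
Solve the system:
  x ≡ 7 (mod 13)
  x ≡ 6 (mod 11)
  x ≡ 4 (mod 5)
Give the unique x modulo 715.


Moduli 13, 11, 5 are pairwise coprime; by CRT there is a unique solution modulo M = 13 · 11 · 5 = 715.
Solve pairwise, accumulating the modulus:
  Start with x ≡ 7 (mod 13).
  Combine with x ≡ 6 (mod 11): since gcd(13, 11) = 1, we get a unique residue mod 143.
    Write x = 7 + 13·t and substitute into x ≡ 6 (mod 11): 13·t ≡ 6 − 7 = -1 (mod 11).
    Reduce coefficients mod 11: 2·t ≡ 10 (mod 11).
    The inverse of 2 mod 11 is 6 (since 2·6 = 12 = 1·11 + 1), so t ≡ 6·10 = 60 ≡ 5 (mod 11).
    Then x = 7 + 13·5 = 72, valid modulo lcm(13, 11) = 143: x ≡ 72 (mod 143).
  Combine with x ≡ 4 (mod 5): since gcd(143, 5) = 1, we get a unique residue mod 715.
    Write x = 72 + 143·t and substitute into x ≡ 4 (mod 5): 143·t ≡ 4 − 72 = -68 (mod 5).
    Reduce coefficients mod 5: 3·t ≡ 2 (mod 5).
    The inverse of 3 mod 5 is 2 (since 3·2 = 6 = 1·5 + 1), so t ≡ 2·2 = 4 ≡ 4 (mod 5).
    Then x = 72 + 143·4 = 644, valid modulo lcm(143, 5) = 715: x ≡ 644 (mod 715).
Verify: 644 mod 13 = 7 ✓, 644 mod 11 = 6 ✓, 644 mod 5 = 4 ✓.

x ≡ 644 (mod 715).


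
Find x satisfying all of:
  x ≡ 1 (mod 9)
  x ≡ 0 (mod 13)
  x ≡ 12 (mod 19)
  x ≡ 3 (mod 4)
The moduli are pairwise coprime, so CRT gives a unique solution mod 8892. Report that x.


Product of moduli M = 9 · 13 · 19 · 4 = 8892.
Merge one congruence at a time:
  Start: x ≡ 1 (mod 9).
  Combine with x ≡ 0 (mod 13); new modulus lcm = 117.
    Write x = 1 + 9·t and substitute into x ≡ 0 (mod 13): 9·t ≡ 0 − 1 = -1 (mod 13).
    Reduce coefficients mod 13: 9·t ≡ 12 (mod 13).
    The inverse of 9 mod 13 is 3 (since 9·3 = 27 = 2·13 + 1), so t ≡ 3·12 = 36 ≡ 10 (mod 13).
    Then x = 1 + 9·10 = 91, valid modulo lcm(9, 13) = 117: x ≡ 91 (mod 117).
  Combine with x ≡ 12 (mod 19); new modulus lcm = 2223.
    Write x = 91 + 117·t and substitute into x ≡ 12 (mod 19): 117·t ≡ 12 − 91 = -79 (mod 19).
    Reduce coefficients mod 19: 3·t ≡ 16 (mod 19).
    The inverse of 3 mod 19 is 13 (since 3·13 = 39 = 2·19 + 1), so t ≡ 13·16 = 208 ≡ 18 (mod 19).
    Then x = 91 + 117·18 = 2197, valid modulo lcm(117, 19) = 2223: x ≡ 2197 (mod 2223).
  Combine with x ≡ 3 (mod 4); new modulus lcm = 8892.
    Write x = 2197 + 2223·t and substitute into x ≡ 3 (mod 4): 2223·t ≡ 3 − 2197 = -2194 (mod 4).
    Reduce coefficients mod 4: 3·t ≡ 2 (mod 4).
    The inverse of 3 mod 4 is 3 (since 3·3 = 9 = 2·4 + 1), so t ≡ 3·2 = 6 ≡ 2 (mod 4).
    Then x = 2197 + 2223·2 = 6643, valid modulo lcm(2223, 4) = 8892: x ≡ 6643 (mod 8892).
Verify against each original: 6643 mod 9 = 1, 6643 mod 13 = 0, 6643 mod 19 = 12, 6643 mod 4 = 3.

x ≡ 6643 (mod 8892).


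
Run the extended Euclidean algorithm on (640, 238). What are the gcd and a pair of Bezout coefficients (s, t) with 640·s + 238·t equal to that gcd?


Euclidean algorithm on (640, 238) — divide until remainder is 0:
  640 = 2 · 238 + 164
  238 = 1 · 164 + 74
  164 = 2 · 74 + 16
  74 = 4 · 16 + 10
  16 = 1 · 10 + 6
  10 = 1 · 6 + 4
  6 = 1 · 4 + 2
  4 = 2 · 2 + 0
gcd(640, 238) = 2.
Track Bezout coefficients alongside the remainders: start with r₀ = 640 = a·1 + b·0 (s = 1, t = 0) and r₁ = 238 = a·0 + b·1 (s = 0, t = 1); each new remainder r_{k+1} = r_{k-1} − q_k·r_k inherits s_{k+1} = s_{k-1} − q_k·s_k, t_{k+1} = t_{k-1} − q_k·t_k, so r_k = a·s_k + b·t_k at every step:
  q = 2: r = 164, s = 1 − 2·0 = 1, t = 0 − 2·1 = -2  (check: 640·1 + 238·(-2) = 164)
  q = 1: r = 74, s = 0 − 1·1 = -1, t = 1 − 1·(-2) = 3  (check: 640·(-1) + 238·3 = 74)
  q = 2: r = 16, s = 1 − 2·(-1) = 3, t = -2 − 2·3 = -8  (check: 640·3 + 238·(-8) = 16)
  q = 4: r = 10, s = -1 − 4·3 = -13, t = 3 − 4·(-8) = 35  (check: 640·(-13) + 238·35 = 10)
  q = 1: r = 6, s = 3 − 1·(-13) = 16, t = -8 − 1·35 = -43  (check: 640·16 + 238·(-43) = 6)
  q = 1: r = 4, s = -13 − 1·16 = -29, t = 35 − 1·(-43) = 78  (check: 640·(-29) + 238·78 = 4)
  q = 1: r = 2, s = 16 − 1·(-29) = 45, t = -43 − 1·78 = -121  (check: 640·45 + 238·(-121) = 2)
The row with r = 2 (the gcd) gives the Bezout coefficients s = 45, t = -121.
Result: 640 · (45) + 238 · (-121) = 2.

gcd(640, 238) = 2; s = 45, t = -121 (check: 640·45 + 238·(-121) = 2).


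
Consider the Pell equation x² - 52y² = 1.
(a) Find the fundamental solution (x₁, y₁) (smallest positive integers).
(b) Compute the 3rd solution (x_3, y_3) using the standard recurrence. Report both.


Step 1: Find the fundamental solution (x₁, y₁) of x² - 52y² = 1.
  Expand √52 as a continued fraction. a₀ = ⌊√52⌋ = 7; iterate m_{k+1} = d_k·a_k − m_k, d_{k+1} = (52 − m_{k+1}²)/d_k, a_{k+1} = ⌊(a₀ + m_{k+1})/d_{k+1}⌋ (starting m₀ = 0, d₀ = 1), with convergents p_k = a_k·p_{k-1} + p_{k-2}, q_k = a_k·q_{k-1} + q_{k-2} (p₋₁ = 1, q₋₁ = 0):
  k = 0: a₀ = 7; p₀/q₀ = 7/1; p₀² − 52·q₀² = 49 − 52 = -3.
  k = 1: m = 7, d = 3, a = ⌊(7 + 7)/3⌋ = 4; p/q = (4·7 + 1)/(4·1 + 0) = 29/4; p² − 52·q² = 841 − 832 = 9.
  k = 2: m = 5, d = 9, a = ⌊(7 + 5)/9⌋ = 1; p/q = (1·29 + 7)/(1·4 + 1) = 36/5; p² − 52·q² = 1296 − 1300 = -4.
  k = 3: m = 4, d = 4, a = ⌊(7 + 4)/4⌋ = 2; p/q = (2·36 + 29)/(2·5 + 4) = 101/14; p² − 52·q² = 10201 − 10192 = 9.
  k = 4: m = 4, d = 9, a = ⌊(7 + 4)/9⌋ = 1; p/q = (1·101 + 36)/(1·14 + 5) = 137/19; p² − 52·q² = 18769 − 18772 = -3.
  k = 5: m = 5, d = 3, a = ⌊(7 + 5)/3⌋ = 4; p/q = (4·137 + 101)/(4·19 + 14) = 649/90; p² − 52·q² = 421201 − 421200 = 1.
  The first convergent with p² − 52·q² = 1 gives the fundamental solution (x₁, y₁) = (649, 90).
Step 2: Apply the recurrence (x_{n+1}, y_{n+1}) = (x₁x_n + 52y₁y_n, x₁y_n + y₁x_n) repeatedly.
  From (x_1, y_1) = (649, 90): x_2 = 649·649 + 52·90·90 = 842401; y_2 = 649·90 + 90·649 = 116820.
  From (x_2, y_2) = (842401, 116820): x_3 = 649·842401 + 52·90·116820 = 1093435849; y_3 = 649·116820 + 90·842401 = 151632270.
Step 3: Verify x_3² - 52·y_3² = 1195601955878350801 - 1195601955878350800 = 1 (should be 1). ✓

(x_1, y_1) = (649, 90); (x_3, y_3) = (1093435849, 151632270).


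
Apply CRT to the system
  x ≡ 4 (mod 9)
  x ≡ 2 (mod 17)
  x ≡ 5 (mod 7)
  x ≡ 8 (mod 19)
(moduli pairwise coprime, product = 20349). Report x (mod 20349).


Product of moduli M = 9 · 17 · 7 · 19 = 20349.
Merge one congruence at a time:
  Start: x ≡ 4 (mod 9).
  Combine with x ≡ 2 (mod 17); new modulus lcm = 153.
    Write x = 4 + 9·t and substitute into x ≡ 2 (mod 17): 9·t ≡ 2 − 4 = -2 (mod 17).
    Reduce coefficients mod 17: 9·t ≡ 15 (mod 17).
    The inverse of 9 mod 17 is 2 (since 9·2 = 18 = 1·17 + 1), so t ≡ 2·15 = 30 ≡ 13 (mod 17).
    Then x = 4 + 9·13 = 121, valid modulo lcm(9, 17) = 153: x ≡ 121 (mod 153).
  Combine with x ≡ 5 (mod 7); new modulus lcm = 1071.
    Write x = 121 + 153·t and substitute into x ≡ 5 (mod 7): 153·t ≡ 5 − 121 = -116 (mod 7).
    Reduce coefficients mod 7: 6·t ≡ 3 (mod 7).
    The inverse of 6 mod 7 is 6 (since 6·6 = 36 = 5·7 + 1), so t ≡ 6·3 = 18 ≡ 4 (mod 7).
    Then x = 121 + 153·4 = 733, valid modulo lcm(153, 7) = 1071: x ≡ 733 (mod 1071).
  Combine with x ≡ 8 (mod 19); new modulus lcm = 20349.
    Write x = 733 + 1071·t and substitute into x ≡ 8 (mod 19): 1071·t ≡ 8 − 733 = -725 (mod 19).
    Reduce coefficients mod 19: 7·t ≡ 16 (mod 19).
    The inverse of 7 mod 19 is 11 (since 7·11 = 77 = 4·19 + 1), so t ≡ 11·16 = 176 ≡ 5 (mod 19).
    Then x = 733 + 1071·5 = 6088, valid modulo lcm(1071, 19) = 20349: x ≡ 6088 (mod 20349).
Verify against each original: 6088 mod 9 = 4, 6088 mod 17 = 2, 6088 mod 7 = 5, 6088 mod 19 = 8.

x ≡ 6088 (mod 20349).


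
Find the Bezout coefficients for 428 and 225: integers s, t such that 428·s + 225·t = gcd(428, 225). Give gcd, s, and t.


Euclidean algorithm on (428, 225) — divide until remainder is 0:
  428 = 1 · 225 + 203
  225 = 1 · 203 + 22
  203 = 9 · 22 + 5
  22 = 4 · 5 + 2
  5 = 2 · 2 + 1
  2 = 2 · 1 + 0
gcd(428, 225) = 1.
Track Bezout coefficients alongside the remainders: start with r₀ = 428 = a·1 + b·0 (s = 1, t = 0) and r₁ = 225 = a·0 + b·1 (s = 0, t = 1); each new remainder r_{k+1} = r_{k-1} − q_k·r_k inherits s_{k+1} = s_{k-1} − q_k·s_k, t_{k+1} = t_{k-1} − q_k·t_k, so r_k = a·s_k + b·t_k at every step:
  q = 1: r = 203, s = 1 − 1·0 = 1, t = 0 − 1·1 = -1  (check: 428·1 + 225·(-1) = 203)
  q = 1: r = 22, s = 0 − 1·1 = -1, t = 1 − 1·(-1) = 2  (check: 428·(-1) + 225·2 = 22)
  q = 9: r = 5, s = 1 − 9·(-1) = 10, t = -1 − 9·2 = -19  (check: 428·10 + 225·(-19) = 5)
  q = 4: r = 2, s = -1 − 4·10 = -41, t = 2 − 4·(-19) = 78  (check: 428·(-41) + 225·78 = 2)
  q = 2: r = 1, s = 10 − 2·(-41) = 92, t = -19 − 2·78 = -175  (check: 428·92 + 225·(-175) = 1)
The row with r = 1 (the gcd) gives the Bezout coefficients s = 92, t = -175.
Result: 428 · (92) + 225 · (-175) = 1.

gcd(428, 225) = 1; s = 92, t = -175 (check: 428·92 + 225·(-175) = 1).


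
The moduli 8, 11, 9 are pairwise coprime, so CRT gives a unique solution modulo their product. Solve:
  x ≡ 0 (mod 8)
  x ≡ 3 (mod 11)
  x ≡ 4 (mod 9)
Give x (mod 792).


Moduli 8, 11, 9 are pairwise coprime; by CRT there is a unique solution modulo M = 8 · 11 · 9 = 792.
Solve pairwise, accumulating the modulus:
  Start with x ≡ 0 (mod 8).
  Combine with x ≡ 3 (mod 11): since gcd(8, 11) = 1, we get a unique residue mod 88.
    Write x = 0 + 8·t and substitute into x ≡ 3 (mod 11): 8·t ≡ 3 − 0 = 3 (mod 11).
    The inverse of 8 mod 11 is 7 (since 8·7 = 56 = 5·11 + 1), so t ≡ 7·3 = 21 ≡ 10 (mod 11).
    Then x = 0 + 8·10 = 80, valid modulo lcm(8, 11) = 88: x ≡ 80 (mod 88).
  Combine with x ≡ 4 (mod 9): since gcd(88, 9) = 1, we get a unique residue mod 792.
    Write x = 80 + 88·t and substitute into x ≡ 4 (mod 9): 88·t ≡ 4 − 80 = -76 (mod 9).
    Reduce coefficients mod 9: 7·t ≡ 5 (mod 9).
    The inverse of 7 mod 9 is 4 (since 7·4 = 28 = 3·9 + 1), so t ≡ 4·5 = 20 ≡ 2 (mod 9).
    Then x = 80 + 88·2 = 256, valid modulo lcm(88, 9) = 792: x ≡ 256 (mod 792).
Verify: 256 mod 8 = 0 ✓, 256 mod 11 = 3 ✓, 256 mod 9 = 4 ✓.

x ≡ 256 (mod 792).


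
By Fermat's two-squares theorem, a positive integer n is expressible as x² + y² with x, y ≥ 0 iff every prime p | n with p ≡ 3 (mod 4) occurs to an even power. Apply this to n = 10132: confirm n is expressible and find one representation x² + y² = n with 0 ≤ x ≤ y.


Step 1: Factor n = 10132 = 2^2 · 17 · 149.
Step 2: Check the mod-4 condition on each prime factor: 2 = 2 (special); 17 ≡ 1 (mod 4), exponent 1; 149 ≡ 1 (mod 4), exponent 1.
All primes ≡ 3 (mod 4) appear to even exponent (or don't appear), so by the two-squares theorem n IS expressible as a sum of two squares.
Step 3: Build a representation. Group n = k² · m with k = 2 and m = 17 · 149 = 2533 (a product of primes ≡ 1 (mod 4)); a representation of m scales to one of n via (k·x)² + (k·y)² = k²(x² + y²). Each prime p ≡ 1 (mod 4) is itself a sum of two squares; find a² by testing p − a² for a perfect square:
  17: 17 − 1² = 16 = 4² ⇒ 17 = 1² + 4².
  149: 149 − 1² = 148, 149 − 2² = 145, 149 − 3² = 140, 149 − 4² = 133, 149 − 5² = 124, 149 − 6² = 113, 149 − 7² = 100 = 10² ⇒ 149 = 7² + 10².
  Combine using the Brahmagupta–Fibonacci identity (a² + b²)(c² + d²) = (ac − bd)² + (ad + bc)² = (ac + bd)² + (ad − bc)²:
  17 · 149 = 2533: from (1² + 4²)(7² + 10²), take (1·7 − 4·10, 1·10 + 4·7) = (7 − 40, 10 + 28) = (-33, 38); dropping signs (only squares matter) gives (33, 38); check 33² + 38² = 1089 + 1444 = 2533 ✓.
  Scale by k = 2: (2·33, 2·38) = (66, 76).
Step 4: Order so x ≤ y and verify: 66² + 76² = 4356 + 5776 = 10132 = n. ✓

n = 10132 = 66² + 76² (one valid representation with x ≤ y).


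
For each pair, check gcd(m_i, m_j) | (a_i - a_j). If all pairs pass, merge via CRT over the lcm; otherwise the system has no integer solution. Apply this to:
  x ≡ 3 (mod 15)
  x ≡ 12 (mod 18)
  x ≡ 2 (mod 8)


Moduli 15, 18, 8 are not pairwise coprime, so CRT works modulo lcm(m_i) when all pairwise compatibility conditions hold.
Pairwise compatibility: gcd(m_i, m_j) must divide a_i - a_j for every pair.
Merge one congruence at a time:
  Start: x ≡ 3 (mod 15).
  Combine with x ≡ 12 (mod 18): gcd(15, 18) = 3; 12 - 3 = 9, which IS divisible by 3, so compatible.
    Write x = 3 + 15·t and substitute into x ≡ 12 (mod 18): 15·t ≡ 12 − 3 = 9 (mod 18).
    Divide the congruence (and modulus) by g = 3: 5·t ≡ 3 (mod 6).
    The inverse of 5 mod 6 is 5 (since 5·5 = 25 = 4·6 + 1), so t ≡ 5·3 = 15 ≡ 3 (mod 6).
    Then x = 3 + 15·3 = 48, valid modulo lcm(15, 18) = 90: x ≡ 48 (mod 90).
  Combine with x ≡ 2 (mod 8): gcd(90, 8) = 2; 2 - 48 = -46, which IS divisible by 2, so compatible.
    Write x = 48 + 90·t and substitute into x ≡ 2 (mod 8): 90·t ≡ 2 − 48 = -46 (mod 8).
    Divide the congruence (and modulus) by g = 2: 45·t ≡ -23 (mod 4).
    Reduce coefficients mod 4: 1·t ≡ 1 (mod 4).
    So t ≡ 1 (mod 4).
    Then x = 48 + 90·1 = 138, valid modulo lcm(90, 8) = 360: x ≡ 138 (mod 360).
Verify: 138 mod 15 = 3, 138 mod 18 = 12, 138 mod 8 = 2.

x ≡ 138 (mod 360).


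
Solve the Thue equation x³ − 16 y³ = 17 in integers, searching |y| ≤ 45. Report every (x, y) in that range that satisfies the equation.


The equation is x³ - 16y³ = 17. For fixed y, x³ = 16·y³ + 17, so a solution requires the RHS to be a perfect cube.
Strategy: iterate y from -45 to 45, compute RHS = 16·y³ + 17, and check whether it is a (positive or negative) perfect cube.
Check small values of y:
  y = 0: RHS = 17 is not a perfect cube.
  y = 1: RHS = 33 is not a perfect cube.
  y = -1: RHS = 1 = (1)³ ⇒ x = 1 works.
  y = 2: RHS = 145 is not a perfect cube.
  y = -2: RHS = -111 is not a perfect cube.
  y = 3: RHS = 449 is not a perfect cube.
  y = -3: RHS = -415 is not a perfect cube.
Continuing the search up to |y| = 45 finds no further solutions beyond those listed.
Collected solutions: (1, -1).

Solutions (with |y| ≤ 45): (1, -1).


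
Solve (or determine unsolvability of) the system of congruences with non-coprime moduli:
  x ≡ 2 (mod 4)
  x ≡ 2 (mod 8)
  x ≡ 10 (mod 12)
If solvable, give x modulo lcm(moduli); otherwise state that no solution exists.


Moduli 4, 8, 12 are not pairwise coprime, so CRT works modulo lcm(m_i) when all pairwise compatibility conditions hold.
Pairwise compatibility: gcd(m_i, m_j) must divide a_i - a_j for every pair.
Merge one congruence at a time:
  Start: x ≡ 2 (mod 4).
  Combine with x ≡ 2 (mod 8): gcd(4, 8) = 4; 2 - 2 = 0, which IS divisible by 4, so compatible.
    Write x = 2 + 4·t and substitute into x ≡ 2 (mod 8): 4·t ≡ 2 − 2 = 0 (mod 8).
    Divide the congruence (and modulus) by g = 4: 1·t ≡ 0 (mod 2).
    So t ≡ 0 (mod 2).
    Then x = 2 + 4·0 = 2, valid modulo lcm(4, 8) = 8: x ≡ 2 (mod 8).
  Combine with x ≡ 10 (mod 12): gcd(8, 12) = 4; 10 - 2 = 8, which IS divisible by 4, so compatible.
    Write x = 2 + 8·t and substitute into x ≡ 10 (mod 12): 8·t ≡ 10 − 2 = 8 (mod 12).
    Divide the congruence (and modulus) by g = 4: 2·t ≡ 2 (mod 3).
    The inverse of 2 mod 3 is 2 (since 2·2 = 4 = 1·3 + 1), so t ≡ 2·2 = 4 ≡ 1 (mod 3).
    Then x = 2 + 8·1 = 10, valid modulo lcm(8, 12) = 24: x ≡ 10 (mod 24).
Verify: 10 mod 4 = 2, 10 mod 8 = 2, 10 mod 12 = 10.

x ≡ 10 (mod 24).


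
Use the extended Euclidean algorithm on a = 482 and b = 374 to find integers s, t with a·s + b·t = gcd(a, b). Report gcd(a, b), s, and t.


Euclidean algorithm on (482, 374) — divide until remainder is 0:
  482 = 1 · 374 + 108
  374 = 3 · 108 + 50
  108 = 2 · 50 + 8
  50 = 6 · 8 + 2
  8 = 4 · 2 + 0
gcd(482, 374) = 2.
Track Bezout coefficients alongside the remainders: start with r₀ = 482 = a·1 + b·0 (s = 1, t = 0) and r₁ = 374 = a·0 + b·1 (s = 0, t = 1); each new remainder r_{k+1} = r_{k-1} − q_k·r_k inherits s_{k+1} = s_{k-1} − q_k·s_k, t_{k+1} = t_{k-1} − q_k·t_k, so r_k = a·s_k + b·t_k at every step:
  q = 1: r = 108, s = 1 − 1·0 = 1, t = 0 − 1·1 = -1  (check: 482·1 + 374·(-1) = 108)
  q = 3: r = 50, s = 0 − 3·1 = -3, t = 1 − 3·(-1) = 4  (check: 482·(-3) + 374·4 = 50)
  q = 2: r = 8, s = 1 − 2·(-3) = 7, t = -1 − 2·4 = -9  (check: 482·7 + 374·(-9) = 8)
  q = 6: r = 2, s = -3 − 6·7 = -45, t = 4 − 6·(-9) = 58  (check: 482·(-45) + 374·58 = 2)
The row with r = 2 (the gcd) gives the Bezout coefficients s = -45, t = 58.
Result: 482 · (-45) + 374 · (58) = 2.

gcd(482, 374) = 2; s = -45, t = 58 (check: 482·(-45) + 374·58 = 2).


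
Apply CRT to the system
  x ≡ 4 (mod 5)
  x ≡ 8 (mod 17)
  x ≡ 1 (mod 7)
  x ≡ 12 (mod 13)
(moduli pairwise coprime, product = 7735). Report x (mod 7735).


Product of moduli M = 5 · 17 · 7 · 13 = 7735.
Merge one congruence at a time:
  Start: x ≡ 4 (mod 5).
  Combine with x ≡ 8 (mod 17); new modulus lcm = 85.
    Write x = 4 + 5·t and substitute into x ≡ 8 (mod 17): 5·t ≡ 8 − 4 = 4 (mod 17).
    The inverse of 5 mod 17 is 7 (since 5·7 = 35 = 2·17 + 1), so t ≡ 7·4 = 28 ≡ 11 (mod 17).
    Then x = 4 + 5·11 = 59, valid modulo lcm(5, 17) = 85: x ≡ 59 (mod 85).
  Combine with x ≡ 1 (mod 7); new modulus lcm = 595.
    Write x = 59 + 85·t and substitute into x ≡ 1 (mod 7): 85·t ≡ 1 − 59 = -58 (mod 7).
    Reduce coefficients mod 7: 1·t ≡ 5 (mod 7).
    So t ≡ 5 (mod 7).
    Then x = 59 + 85·5 = 484, valid modulo lcm(85, 7) = 595: x ≡ 484 (mod 595).
  Combine with x ≡ 12 (mod 13); new modulus lcm = 7735.
    Write x = 484 + 595·t and substitute into x ≡ 12 (mod 13): 595·t ≡ 12 − 484 = -472 (mod 13).
    Reduce coefficients mod 13: 10·t ≡ 9 (mod 13).
    The inverse of 10 mod 13 is 4 (since 10·4 = 40 = 3·13 + 1), so t ≡ 4·9 = 36 ≡ 10 (mod 13).
    Then x = 484 + 595·10 = 6434, valid modulo lcm(595, 13) = 7735: x ≡ 6434 (mod 7735).
Verify against each original: 6434 mod 5 = 4, 6434 mod 17 = 8, 6434 mod 7 = 1, 6434 mod 13 = 12.

x ≡ 6434 (mod 7735).


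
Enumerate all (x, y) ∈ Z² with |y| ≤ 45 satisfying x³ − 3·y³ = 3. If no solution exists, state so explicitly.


The equation is x³ - 3y³ = 3. For fixed y, x³ = 3·y³ + 3, so a solution requires the RHS to be a perfect cube.
Strategy: iterate y from -45 to 45, compute RHS = 3·y³ + 3, and check whether it is a (positive or negative) perfect cube.
Check small values of y:
  y = 0: RHS = 3 is not a perfect cube.
  y = 1: RHS = 6 is not a perfect cube.
  y = -1: RHS = 0 = (0)³ ⇒ x = 0 works.
  y = 2: RHS = 27 = (3)³ ⇒ x = 3 works.
  y = -2: RHS = -21 is not a perfect cube.
  y = 3: RHS = 84 is not a perfect cube.
  y = -3: RHS = -78 is not a perfect cube.
Continuing the search up to |y| = 45 finds no further solutions beyond those listed.
Collected solutions: (0, -1), (3, 2).

Solutions (with |y| ≤ 45): (0, -1), (3, 2).


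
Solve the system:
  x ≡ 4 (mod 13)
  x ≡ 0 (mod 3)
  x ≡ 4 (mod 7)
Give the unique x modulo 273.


Moduli 13, 3, 7 are pairwise coprime; by CRT there is a unique solution modulo M = 13 · 3 · 7 = 273.
Solve pairwise, accumulating the modulus:
  Start with x ≡ 4 (mod 13).
  Combine with x ≡ 0 (mod 3): since gcd(13, 3) = 1, we get a unique residue mod 39.
    Write x = 4 + 13·t and substitute into x ≡ 0 (mod 3): 13·t ≡ 0 − 4 = -4 (mod 3).
    Reduce coefficients mod 3: 1·t ≡ 2 (mod 3).
    So t ≡ 2 (mod 3).
    Then x = 4 + 13·2 = 30, valid modulo lcm(13, 3) = 39: x ≡ 30 (mod 39).
  Combine with x ≡ 4 (mod 7): since gcd(39, 7) = 1, we get a unique residue mod 273.
    Write x = 30 + 39·t and substitute into x ≡ 4 (mod 7): 39·t ≡ 4 − 30 = -26 (mod 7).
    Reduce coefficients mod 7: 4·t ≡ 2 (mod 7).
    The inverse of 4 mod 7 is 2 (since 4·2 = 8 = 1·7 + 1), so t ≡ 2·2 = 4 ≡ 4 (mod 7).
    Then x = 30 + 39·4 = 186, valid modulo lcm(39, 7) = 273: x ≡ 186 (mod 273).
Verify: 186 mod 13 = 4 ✓, 186 mod 3 = 0 ✓, 186 mod 7 = 4 ✓.

x ≡ 186 (mod 273).
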